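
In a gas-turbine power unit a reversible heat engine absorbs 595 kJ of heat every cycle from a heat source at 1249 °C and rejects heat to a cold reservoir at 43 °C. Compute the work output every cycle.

W ≈ 471 kJ

T_H = 1249 °C → 1249 + 273.15 = 1522.15 K.
T_C = 43 °C → 43 + 273.15 = 316.15 K.
Since the cycle is reversible, η = 1 − T_C/T_H = 1 − 316.15/1522.15 = 0.7923.
W = η·Q_H = 0.7923 × 595 = 471 kJ.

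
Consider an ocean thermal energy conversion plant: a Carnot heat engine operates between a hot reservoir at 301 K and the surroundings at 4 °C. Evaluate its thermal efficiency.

T_C = 4 °C → 4 + 273.15 = 277.15 K.
The Carnot efficiency is η = 1 − T_C/T_H = 1 − 277.15/301.00 = 0.07924.

η ≈ 0.07924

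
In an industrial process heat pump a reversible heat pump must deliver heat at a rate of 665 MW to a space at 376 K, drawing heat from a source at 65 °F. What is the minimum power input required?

T_C = 65 °F → (65 − 32) × 5/9 = 18.33 °C = 291.48 K.
Reversible heating COP: COP_HP = T_H/(T_H − T_C) = 376.00/84.52 = 4.4488.
W = Q_H/COP_HP = 665/4.4488 = 149 MW.

Ẇ_in ≈ 149 MW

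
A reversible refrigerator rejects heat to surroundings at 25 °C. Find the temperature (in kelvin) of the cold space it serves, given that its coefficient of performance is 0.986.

T_H = 25 °C → 25 + 273.15 = 298.15 K.
COP_R = T_C/(T_H − T_C) ⇒ T_C = T_H·COP_R/(1 + COP_R) = 298.15 × 0.986/(1 + 0.986) = 148 K.

T_C ≈ 148 K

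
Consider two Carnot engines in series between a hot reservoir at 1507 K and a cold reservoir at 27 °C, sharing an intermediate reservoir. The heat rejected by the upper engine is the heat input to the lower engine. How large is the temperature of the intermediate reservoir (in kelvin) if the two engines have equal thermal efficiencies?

T_m ≈ 673 K

T_C = 27 °C → 27 + 273.15 = 300.15 K.
Equal efficiencies require 1 − T_m/T_H = 1 − T_C/T_m, i.e. T_m/T_H = T_C/T_m, so T_m = √(T_H·T_C) = √(1507.00 × 300.15) = 673 K.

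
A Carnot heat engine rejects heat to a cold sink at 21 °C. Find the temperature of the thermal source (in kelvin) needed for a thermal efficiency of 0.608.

T_H ≈ 750.4 K

T_C = 21 °C → 21 + 273.15 = 294.15 K.
From η = 1 − T_C/T_H, solving for T_H gives T_H = T_C/(1 − η) = 294.15/(1 − 0.608) = 750.4 K.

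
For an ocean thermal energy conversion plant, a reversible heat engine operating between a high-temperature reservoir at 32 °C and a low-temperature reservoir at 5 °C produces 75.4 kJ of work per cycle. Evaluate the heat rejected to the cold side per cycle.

T_H = 32 °C → 32 + 273.15 = 305.15 K.
T_C = 5 °C → 5 + 273.15 = 278.15 K.
Carnot efficiency: η = 1 − T_C/T_H = 1 − 278.15/305.15 = 0.0885.
Since Q_C/Q_H = T_C/T_H and Q_H = W/η, Q_C = W·T_C/(T_H − T_C) = 75.4 × 278.15/27.00 = 777 kJ.

Q_C ≈ 777 kJ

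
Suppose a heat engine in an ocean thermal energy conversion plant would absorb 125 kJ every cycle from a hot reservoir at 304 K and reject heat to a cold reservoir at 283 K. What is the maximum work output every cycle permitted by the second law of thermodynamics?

No engine can exceed the Carnot limit: η_max = 1 − T_C/T_H = 1 − 283.00/304.00 = 0.0691.
W_max = η_max · Q_H = 0.0691 × 125 = 8.63 kJ.

W_max ≈ 8.63 kJ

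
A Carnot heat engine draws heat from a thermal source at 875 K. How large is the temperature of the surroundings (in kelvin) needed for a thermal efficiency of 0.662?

T_C ≈ 296 K

From η = 1 − T_C/T_H, T_C = T_H·(1 − η) = 875.00 × (1 − 0.662) = 296 K.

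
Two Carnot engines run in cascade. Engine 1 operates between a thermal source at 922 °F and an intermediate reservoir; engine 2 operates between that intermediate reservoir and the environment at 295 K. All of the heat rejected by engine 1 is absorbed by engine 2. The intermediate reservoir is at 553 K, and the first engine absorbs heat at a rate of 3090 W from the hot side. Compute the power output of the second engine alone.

Ẇ₂ ≈ 1040 W

T_H = 922 °F → (922 − 32) × 5/9 = 494.44 °C = 767.59 K.
Heat entering the second stage: Q_m = Q_H·(T_m/T_H) = 3090 × 553.00/767.59 = 2230 W.
Second-stage efficiency η₂ = 1 − T_C/T_m = 1 − 295.00/553.00 = 0.4665, so W₂ = η₂·Q_m = 1040 W.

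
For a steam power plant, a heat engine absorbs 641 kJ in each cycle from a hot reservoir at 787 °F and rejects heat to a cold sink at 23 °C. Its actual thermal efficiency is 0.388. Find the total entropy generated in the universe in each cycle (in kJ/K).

ΔS_univ ≈ 0.399 kJ/K

T_H = 787 °F → (787 − 32) × 5/9 = 419.44 °C = 692.59 K.
T_C = 23 °C → 23 + 273.15 = 296.15 K.
W = η·Q_H = 0.388 × 641 = 248.7 kJ, so Q_C = Q_H − W = 392.3 kJ.
The hot reservoir loses entropy Q_H/T_H = 641/692.59 = 0.9255 kJ/K; the cold reservoir gains Q_C/T_C = 392.3/296.15 = 1.325 kJ/K.
ΔS_univ = −Q_H/T_H + Q_C/T_C = 0.399 kJ/K (> 0, since η = 0.388 < η_Carnot = 0.572).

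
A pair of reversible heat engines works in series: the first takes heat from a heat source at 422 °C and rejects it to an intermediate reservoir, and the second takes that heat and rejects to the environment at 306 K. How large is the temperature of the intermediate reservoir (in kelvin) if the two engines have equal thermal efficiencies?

T_m ≈ 461.2 K

T_H = 422 °C → 422 + 273.15 = 695.15 K.
Equal efficiencies require 1 − T_m/T_H = 1 − T_C/T_m, i.e. T_m/T_H = T_C/T_m, so T_m = √(T_H·T_C) = √(695.15 × 306.00) = 461.2 K.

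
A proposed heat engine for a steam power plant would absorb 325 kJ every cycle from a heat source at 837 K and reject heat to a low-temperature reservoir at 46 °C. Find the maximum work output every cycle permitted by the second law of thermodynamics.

T_C = 46 °C → 46 + 273.15 = 319.15 K.
No engine can exceed the Carnot limit: η_max = 1 − T_C/T_H = 1 − 319.15/837.00 = 0.6187.
W_max = η_max · Q_H = 0.6187 × 325 = 201 kJ.

W_max ≈ 201 kJ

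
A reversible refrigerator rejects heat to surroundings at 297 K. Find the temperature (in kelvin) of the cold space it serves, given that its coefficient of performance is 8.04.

COP_R = T_C/(T_H − T_C) ⇒ T_C = T_H·COP_R/(1 + COP_R) = 297.00 × 8.04/(1 + 8.04) = 264 K.

T_C ≈ 264 K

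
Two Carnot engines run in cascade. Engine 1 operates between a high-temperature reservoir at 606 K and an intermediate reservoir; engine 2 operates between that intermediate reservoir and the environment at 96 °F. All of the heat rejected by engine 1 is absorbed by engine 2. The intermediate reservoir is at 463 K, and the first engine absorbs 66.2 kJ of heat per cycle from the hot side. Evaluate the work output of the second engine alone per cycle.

T_C = 96 °F → (96 − 32) × 5/9 = 35.56 °C = 308.71 K.
Heat entering the second stage: Q_m = Q_H·(T_m/T_H) = 66.2 × 463.00/606.00 = 50.6 kJ.
Second-stage efficiency η₂ = 1 − T_C/T_m = 1 − 308.71/463.00 = 0.3332, so W₂ = η₂·Q_m = 16.9 kJ.

W₂ ≈ 16.9 kJ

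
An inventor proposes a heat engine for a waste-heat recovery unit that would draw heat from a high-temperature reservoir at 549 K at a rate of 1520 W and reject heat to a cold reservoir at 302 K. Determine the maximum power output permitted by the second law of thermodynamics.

Ẇ_max ≈ 684 W

By the Carnot theorem, η_max = 1 − T_C/T_H = 1 − 302.00/549.00 = 0.4499.
W_max = η_max · Q_H = 0.4499 × 1520 = 684 W.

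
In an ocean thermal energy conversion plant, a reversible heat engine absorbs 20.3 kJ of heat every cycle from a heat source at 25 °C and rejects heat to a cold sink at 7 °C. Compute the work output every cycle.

W ≈ 1.23 kJ

T_H = 25 °C → 25 + 273.15 = 298.15 K.
T_C = 7 °C → 7 + 273.15 = 280.15 K.
Since the cycle is reversible, η = 1 − T_C/T_H = 1 − 280.15/298.15 = 0.0604.
W = η·Q_H = 0.0604 × 20.3 = 1.23 kJ.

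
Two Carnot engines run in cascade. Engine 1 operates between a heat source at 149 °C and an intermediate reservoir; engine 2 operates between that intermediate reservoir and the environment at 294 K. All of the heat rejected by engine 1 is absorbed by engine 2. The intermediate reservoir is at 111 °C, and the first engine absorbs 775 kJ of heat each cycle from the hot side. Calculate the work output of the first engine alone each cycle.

T_H = 149 °C → 149 + 273.15 = 422.15 K.
T_m = 111 °C → 111 + 273.15 = 384.15 K.
First-stage efficiency η₁ = 1 − T_m/T_H = 1 − 384.15/422.15 = 0.0900.
W₁ = η₁·Q_H = 0.0900 × 775 = 69.8 kJ.

W₁ ≈ 69.8 kJ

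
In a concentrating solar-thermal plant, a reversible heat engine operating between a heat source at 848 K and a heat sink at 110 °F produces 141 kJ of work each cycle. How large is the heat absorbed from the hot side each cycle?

T_C = 110 °F → (110 − 32) × 5/9 = 43.33 °C = 316.48 K.
The Carnot efficiency is η = 1 − T_C/T_H = 1 − 316.48/848.00 = 0.6268.
Q_H = W/η = 141/0.6268 = 225 kJ.

Q_H ≈ 225 kJ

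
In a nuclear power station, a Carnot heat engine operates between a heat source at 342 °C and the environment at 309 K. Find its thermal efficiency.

T_H = 342 °C → 342 + 273.15 = 615.15 K.
η_rev = 1 − T_C/T_H = 1 − 309.00/615.15 = 0.4977.

η ≈ 0.4977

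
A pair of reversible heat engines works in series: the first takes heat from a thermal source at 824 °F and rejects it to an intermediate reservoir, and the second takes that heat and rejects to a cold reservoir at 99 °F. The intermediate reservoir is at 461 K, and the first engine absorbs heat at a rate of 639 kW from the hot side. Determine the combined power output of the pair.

T_H = 824 °F → (824 − 32) × 5/9 = 440.00 °C = 713.15 K.
T_C = 99 °F → (99 − 32) × 5/9 = 37.22 °C = 310.37 K.
Two reversible stages in series are equivalent to a single Carnot engine between T_H and T_C, so η_total = 1 − T_C/T_H = 1 − 310.37/713.15 = 0.5648.
W_total = η_total · Q_H = 0.5648 × 639 = 361 kW.

Ẇ_total ≈ 361 kW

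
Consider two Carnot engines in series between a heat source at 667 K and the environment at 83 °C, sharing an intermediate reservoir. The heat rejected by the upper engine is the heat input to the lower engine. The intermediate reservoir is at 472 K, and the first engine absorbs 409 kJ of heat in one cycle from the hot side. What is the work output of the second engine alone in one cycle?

T_C = 83 °C → 83 + 273.15 = 356.15 K.
Heat entering the second stage: Q_m = Q_H·(T_m/T_H) = 409 × 472.00/667.00 = 289 kJ.
Second-stage efficiency η₂ = 1 − T_C/T_m = 1 − 356.15/472.00 = 0.2454, so W₂ = η₂·Q_m = 71.0 kJ.

W₂ ≈ 71.0 kJ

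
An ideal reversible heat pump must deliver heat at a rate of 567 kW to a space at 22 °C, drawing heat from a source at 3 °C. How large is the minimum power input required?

Ẇ_in ≈ 36.5 kW

T_H = 22 °C → 22 + 273.15 = 295.15 K.
T_C = 3 °C → 3 + 273.15 = 276.15 K.
The Carnot heat-pump COP is COP_HP = T_H/(T_H − T_C) = 295.15/19.00 = 15.5342.
W = Q_H/COP_HP = 567/15.5342 = 36.5 kW.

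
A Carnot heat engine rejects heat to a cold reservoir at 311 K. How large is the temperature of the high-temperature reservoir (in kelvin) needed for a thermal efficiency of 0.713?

T_H ≈ 1080 K

From η = 1 − T_C/T_H, solving for T_H gives T_H = T_C/(1 − η) = 311.00/(1 − 0.713) = 1080 K.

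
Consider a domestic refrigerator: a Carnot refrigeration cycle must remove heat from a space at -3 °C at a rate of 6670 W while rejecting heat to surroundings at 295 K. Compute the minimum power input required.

Ẇ_in ≈ 614 W

T_C = -3 °C → -3 + 273.15 = 270.15 K.
Carnot COP: COP_R = T_C/(T_H − T_C) = 270.15/24.85 = 10.8712.
W = Q_C/COP_R = 6670/10.8712 = 614 W.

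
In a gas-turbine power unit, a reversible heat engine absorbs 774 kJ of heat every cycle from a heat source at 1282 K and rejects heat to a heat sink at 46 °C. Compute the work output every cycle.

W ≈ 581 kJ

T_C = 46 °C → 46 + 273.15 = 319.15 K.
Since the cycle is reversible, η = 1 − T_C/T_H = 1 − 319.15/1282.00 = 0.7511.
W = η·Q_H = 0.7511 × 774 = 581 kJ.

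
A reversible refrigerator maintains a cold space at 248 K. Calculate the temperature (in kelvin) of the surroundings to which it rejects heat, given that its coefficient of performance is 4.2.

COP_R = T_C/(T_H − T_C) ⇒ T_H = T_C·(1 + 1/COP_R) = 248.00 × (1 + 1/4.2) = 307.0 K.

T_H ≈ 307.0 K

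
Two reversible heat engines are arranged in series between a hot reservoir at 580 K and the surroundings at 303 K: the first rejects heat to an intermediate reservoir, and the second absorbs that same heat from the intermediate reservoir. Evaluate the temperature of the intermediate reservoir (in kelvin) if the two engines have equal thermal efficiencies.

Equal efficiencies require 1 − T_m/T_H = 1 − T_C/T_m, i.e. T_m/T_H = T_C/T_m, so T_m = √(T_H·T_C) = √(580.00 × 303.00) = 419 K.

T_m ≈ 419 K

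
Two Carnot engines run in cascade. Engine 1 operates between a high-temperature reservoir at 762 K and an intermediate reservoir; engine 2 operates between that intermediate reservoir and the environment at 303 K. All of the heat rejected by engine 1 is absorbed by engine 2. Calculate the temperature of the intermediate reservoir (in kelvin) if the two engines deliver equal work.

T_m ≈ 532.5 K

For reversible stages Q_m = Q_H·(T_m/T_H). Setting W₁ = Q_H(1 − T_m/T_H) equal to W₂ = Q_m(1 − T_C/T_m) = Q_H·(T_m − T_C)/T_H gives T_H − T_m = T_m − T_C, so T_m = (T_H + T_C)/2 = (762.00 + 303.00)/2 = 532.5 K.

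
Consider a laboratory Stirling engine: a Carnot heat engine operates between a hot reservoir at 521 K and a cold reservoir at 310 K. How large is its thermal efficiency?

Carnot efficiency: η = 1 − T_C/T_H = 1 − 310.00/521.00 = 0.405.

η ≈ 0.405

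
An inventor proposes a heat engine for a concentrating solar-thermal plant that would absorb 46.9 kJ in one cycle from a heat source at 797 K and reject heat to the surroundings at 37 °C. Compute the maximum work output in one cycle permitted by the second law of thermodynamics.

T_C = 37 °C → 37 + 273.15 = 310.15 K.
The upper bound on efficiency is η_max = 1 − T_C/T_H = 1 − 310.15/797.00 = 0.6109.
W_max = η_max · Q_H = 0.6109 × 46.9 = 28.6 kJ.

W_max ≈ 28.6 kJ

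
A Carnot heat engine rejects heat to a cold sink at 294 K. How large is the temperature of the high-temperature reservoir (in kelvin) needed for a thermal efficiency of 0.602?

T_H ≈ 739 K

From η = 1 − T_C/T_H, solving for T_H gives T_H = T_C/(1 − η) = 294.00/(1 − 0.602) = 739 K.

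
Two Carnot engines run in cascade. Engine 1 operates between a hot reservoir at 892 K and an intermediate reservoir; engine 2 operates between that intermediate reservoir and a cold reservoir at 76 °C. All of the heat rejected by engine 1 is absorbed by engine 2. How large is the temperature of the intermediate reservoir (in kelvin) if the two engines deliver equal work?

T_m ≈ 620.6 K

T_C = 76 °C → 76 + 273.15 = 349.15 K.
For reversible stages Q_m = Q_H·(T_m/T_H). Setting W₁ = Q_H(1 − T_m/T_H) equal to W₂ = Q_m(1 − T_C/T_m) = Q_H·(T_m − T_C)/T_H gives T_H − T_m = T_m − T_C, so T_m = (T_H + T_C)/2 = (892.00 + 349.15)/2 = 620.6 K.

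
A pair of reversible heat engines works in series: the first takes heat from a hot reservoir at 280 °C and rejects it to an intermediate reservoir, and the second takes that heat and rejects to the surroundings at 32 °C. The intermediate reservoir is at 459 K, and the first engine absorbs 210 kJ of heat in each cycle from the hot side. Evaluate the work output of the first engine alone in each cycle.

T_H = 280 °C → 280 + 273.15 = 553.15 K.
T_C = 32 °C → 32 + 273.15 = 305.15 K.
First-stage efficiency η₁ = 1 − T_m/T_H = 1 − 459.00/553.15 = 0.1702.
W₁ = η₁·Q_H = 0.1702 × 210 = 35.7 kJ.

W₁ ≈ 35.7 kJ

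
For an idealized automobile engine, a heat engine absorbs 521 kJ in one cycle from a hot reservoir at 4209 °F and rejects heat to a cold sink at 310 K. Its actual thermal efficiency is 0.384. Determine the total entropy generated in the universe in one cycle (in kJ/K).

ΔS_univ ≈ 0.8344 kJ/K

T_H = 4209 °F → (4209 − 32) × 5/9 = 2320.56 °C = 2593.71 K.
W = η·Q_H = 0.384 × 521 = 200.1 kJ, so Q_C = Q_H − W = 320.9 kJ.
Entropy balance on the reservoirs: −Q_H/T_H = -0.2009 kJ/K, +Q_C/T_C = 1.035 kJ/K.
ΔS_univ = −Q_H/T_H + Q_C/T_C = 0.8344 kJ/K (> 0, since η = 0.384 < η_Carnot = 0.880).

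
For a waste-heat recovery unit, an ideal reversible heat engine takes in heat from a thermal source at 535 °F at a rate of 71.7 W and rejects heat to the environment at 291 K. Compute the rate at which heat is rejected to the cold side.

T_H = 535 °F → (535 − 32) × 5/9 = 279.44 °C = 552.59 K.
η_rev = 1 − T_C/T_H = 1 − 291.00/552.59 = 0.4734.
For a reversible cycle Q_C/Q_H = T_C/T_H, so Q_C = 71.7 × 291.00/552.59 = 37.8 W.

Q̇_C ≈ 37.8 W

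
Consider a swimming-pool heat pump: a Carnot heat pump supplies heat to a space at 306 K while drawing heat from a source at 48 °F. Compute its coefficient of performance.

T_C = 48 °F → (48 − 32) × 5/9 = 8.89 °C = 282.04 K.
Reversible heating COP: COP_HP = T_H/(T_H − T_C) = 306.00/(306.00 − 282.04) = 12.8.

COP_HP ≈ 12.8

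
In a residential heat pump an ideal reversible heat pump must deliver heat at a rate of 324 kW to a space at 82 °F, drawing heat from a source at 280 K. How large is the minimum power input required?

Ẇ_in ≈ 22.53 kW

T_H = 82 °F → (82 − 32) × 5/9 = 27.78 °C = 300.93 K.
COP_HP = T_H/(T_H − T_C) = 300.93/20.93 = 14.3793.
W = Q_H/COP_HP = 324/14.3793 = 22.53 kW.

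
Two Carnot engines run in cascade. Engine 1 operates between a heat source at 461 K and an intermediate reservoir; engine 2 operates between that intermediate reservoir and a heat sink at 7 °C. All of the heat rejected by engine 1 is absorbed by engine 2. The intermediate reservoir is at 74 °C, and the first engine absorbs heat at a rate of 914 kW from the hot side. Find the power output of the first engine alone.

Ẇ₁ ≈ 226 kW

T_C = 7 °C → 7 + 273.15 = 280.15 K.
T_m = 74 °C → 74 + 273.15 = 347.15 K.
First-stage efficiency η₁ = 1 − T_m/T_H = 1 − 347.15/461.00 = 0.2470.
W₁ = η₁·Q_H = 0.2470 × 914 = 226 kW.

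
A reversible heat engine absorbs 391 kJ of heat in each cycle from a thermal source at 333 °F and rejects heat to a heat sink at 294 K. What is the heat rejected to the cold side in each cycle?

T_H = 333 °F → (333 − 32) × 5/9 = 167.22 °C = 440.37 K.
η_rev = 1 − T_C/T_H = 1 − 294.00/440.37 = 0.3324.
For a reversible cycle Q_C/Q_H = T_C/T_H, so Q_C = 391 × 294.00/440.37 = 261 kJ.

Q_C ≈ 261 kJ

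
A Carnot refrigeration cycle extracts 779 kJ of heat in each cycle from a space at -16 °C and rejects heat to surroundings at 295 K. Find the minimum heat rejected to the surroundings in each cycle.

Q_H ≈ 894 kJ

T_C = -16 °C → -16 + 273.15 = 257.15 K.
For a reversible cycle Q_H/Q_C = T_H/T_C, so Q_H = Q_C·T_H/T_C = 779 × 295.00/257.15 = 894 kJ.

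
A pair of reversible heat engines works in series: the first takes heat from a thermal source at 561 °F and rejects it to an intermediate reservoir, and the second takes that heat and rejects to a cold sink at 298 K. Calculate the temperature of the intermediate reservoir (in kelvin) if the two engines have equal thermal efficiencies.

T_H = 561 °F → (561 − 32) × 5/9 = 293.89 °C = 567.04 K.
Equal efficiencies require 1 − T_m/T_H = 1 − T_C/T_m, i.e. T_m/T_H = T_C/T_m, so T_m = √(T_H·T_C) = √(567.04 × 298.00) = 411.1 K.

T_m ≈ 411.1 K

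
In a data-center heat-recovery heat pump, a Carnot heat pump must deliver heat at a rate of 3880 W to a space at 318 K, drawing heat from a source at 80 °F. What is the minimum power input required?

Ẇ_in ≈ 221.9 W

T_C = 80 °F → (80 − 32) × 5/9 = 26.67 °C = 299.82 K.
Reversible heating COP: COP_HP = T_H/(T_H − T_C) = 318.00/18.18 = 17.4885.
W = Q_H/COP_HP = 3880/17.4885 = 221.9 W.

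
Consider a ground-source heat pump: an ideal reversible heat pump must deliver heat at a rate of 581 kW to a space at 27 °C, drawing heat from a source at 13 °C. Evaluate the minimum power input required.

Ẇ_in ≈ 27.10 kW

T_H = 27 °C → 27 + 273.15 = 300.15 K.
T_C = 13 °C → 13 + 273.15 = 286.15 K.
For a reversible heat pump, COP_HP = T_H/(T_H − T_C) = 300.15/14.00 = 21.4393.
W = Q_H/COP_HP = 581/21.4393 = 27.10 kW.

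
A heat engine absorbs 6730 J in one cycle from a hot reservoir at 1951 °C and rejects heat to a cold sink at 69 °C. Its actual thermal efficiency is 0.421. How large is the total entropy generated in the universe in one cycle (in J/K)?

T_H = 1951 °C → 1951 + 273.15 = 2224.15 K.
T_C = 69 °C → 69 + 273.15 = 342.15 K.
W = η·Q_H = 0.421 × 6730 = 2833 J, so Q_C = Q_H − W = 3897 J.
The hot reservoir loses entropy Q_H/T_H = 6730/2224.15 = 3.026 J/K; the cold reservoir gains Q_C/T_C = 3897/342.15 = 11.39 J/K.
ΔS_univ = −Q_H/T_H + Q_C/T_C = 8.36 J/K (> 0, since η = 0.421 < η_Carnot = 0.846).

ΔS_univ ≈ 8.36 J/K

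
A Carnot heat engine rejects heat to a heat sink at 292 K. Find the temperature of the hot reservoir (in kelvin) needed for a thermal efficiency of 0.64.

From η = 1 − T_C/T_H, solving for T_H gives T_H = T_C/(1 − η) = 292.00/(1 − 0.64) = 811 K.

T_H ≈ 811 K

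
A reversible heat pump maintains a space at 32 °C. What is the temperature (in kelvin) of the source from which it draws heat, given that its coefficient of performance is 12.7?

T_C ≈ 281 K

T_H = 32 °C → 32 + 273.15 = 305.15 K.
COP_HP = T_H/(T_H − T_C) ⇒ T_C = T_H·(COP_HP − 1)/COP_HP = 305.15 × (12.7 − 1)/12.7 = 281 K.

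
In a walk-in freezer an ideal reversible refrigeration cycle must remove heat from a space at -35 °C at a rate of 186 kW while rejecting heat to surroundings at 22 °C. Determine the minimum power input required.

T_H = 22 °C → 22 + 273.15 = 295.15 K.
T_C = -35 °C → -35 + 273.15 = 238.15 K.
Carnot COP: COP_R = T_C/(T_H − T_C) = 238.15/57.00 = 4.1781.
W = Q_C/COP_R = 186/4.1781 = 44.52 kW.

Ẇ_in ≈ 44.52 kW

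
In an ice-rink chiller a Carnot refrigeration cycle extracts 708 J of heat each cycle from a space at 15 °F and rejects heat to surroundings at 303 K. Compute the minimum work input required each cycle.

T_C = 15 °F → (15 − 32) × 5/9 = -9.44 °C = 263.71 K.
Carnot COP: COP_R = T_C/(T_H − T_C) = 263.71/39.29 = 6.7110.
W = Q_C/COP_R = 708/6.7110 = 105.5 J.

W_in ≈ 105.5 J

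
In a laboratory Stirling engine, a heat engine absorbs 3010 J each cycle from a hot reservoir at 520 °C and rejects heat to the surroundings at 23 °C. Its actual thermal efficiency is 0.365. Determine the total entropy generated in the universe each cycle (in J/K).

ΔS_univ ≈ 2.659 J/K

T_H = 520 °C → 520 + 273.15 = 793.15 K.
T_C = 23 °C → 23 + 273.15 = 296.15 K.
W = η·Q_H = 0.365 × 3010 = 1099 J, so Q_C = Q_H − W = 1911 J.
Reservoir entropy changes: ΔS_H = −Q_H/T_H = −3010/793.15 = -3.795 J/K and ΔS_C = +Q_C/T_C = 1911/296.15 = 6.454 J/K.
ΔS_univ = −Q_H/T_H + Q_C/T_C = 2.659 J/K (> 0, since η = 0.365 < η_Carnot = 0.627).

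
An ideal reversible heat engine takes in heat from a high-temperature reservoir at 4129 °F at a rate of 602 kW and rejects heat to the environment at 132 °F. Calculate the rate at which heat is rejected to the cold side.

Q̇_C ≈ 77.62 kW

T_H = 4129 °F → (4129 − 32) × 5/9 = 2276.11 °C = 2549.26 K.
T_C = 132 °F → (132 − 32) × 5/9 = 55.56 °C = 328.71 K.
The Carnot efficiency is η = 1 − T_C/T_H = 1 − 328.71/2549.26 = 0.8711.
For a reversible cycle Q_C/Q_H = T_C/T_H, so Q_C = 602 × 328.71/2549.26 = 77.62 kW.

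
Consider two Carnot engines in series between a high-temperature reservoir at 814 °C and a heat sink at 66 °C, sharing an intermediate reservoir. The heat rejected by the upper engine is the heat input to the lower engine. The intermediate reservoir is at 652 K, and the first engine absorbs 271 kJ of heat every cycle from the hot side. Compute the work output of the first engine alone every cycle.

W₁ ≈ 108 kJ

T_H = 814 °C → 814 + 273.15 = 1087.15 K.
T_C = 66 °C → 66 + 273.15 = 339.15 K.
First-stage efficiency η₁ = 1 − T_m/T_H = 1 − 652.00/1087.15 = 0.4003.
W₁ = η₁·Q_H = 0.4003 × 271 = 108 kJ.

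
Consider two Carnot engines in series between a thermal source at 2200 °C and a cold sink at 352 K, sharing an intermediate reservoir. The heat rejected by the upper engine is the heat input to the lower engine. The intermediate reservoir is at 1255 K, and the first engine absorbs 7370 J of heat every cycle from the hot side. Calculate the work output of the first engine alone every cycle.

T_H = 2200 °C → 2200 + 273.15 = 2473.15 K.
First-stage efficiency η₁ = 1 − T_m/T_H = 1 − 1255.00/2473.15 = 0.4925.
W₁ = η₁·Q_H = 0.4925 × 7370 = 3630 J.

W₁ ≈ 3630 J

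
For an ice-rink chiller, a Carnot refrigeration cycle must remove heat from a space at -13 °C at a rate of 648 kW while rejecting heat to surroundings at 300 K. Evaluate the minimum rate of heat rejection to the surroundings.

Q̇_H ≈ 747.3 kW

T_C = -13 °C → -13 + 273.15 = 260.15 K.
For a reversible cycle Q_H/Q_C = T_H/T_C, so Q_H = Q_C·T_H/T_C = 648 × 300.00/260.15 = 747.3 kW.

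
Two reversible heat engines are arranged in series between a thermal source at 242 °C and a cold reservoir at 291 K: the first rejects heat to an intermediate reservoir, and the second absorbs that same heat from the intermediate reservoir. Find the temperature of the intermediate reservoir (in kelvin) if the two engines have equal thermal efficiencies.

T_m ≈ 387 K

T_H = 242 °C → 242 + 273.15 = 515.15 K.
Equal efficiencies require 1 − T_m/T_H = 1 − T_C/T_m, i.e. T_m/T_H = T_C/T_m, so T_m = √(T_H·T_C) = √(515.15 × 291.00) = 387 K.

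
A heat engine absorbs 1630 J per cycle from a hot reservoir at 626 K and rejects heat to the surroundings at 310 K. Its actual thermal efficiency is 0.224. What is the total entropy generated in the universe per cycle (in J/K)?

ΔS_univ ≈ 1.48 J/K

W = η·Q_H = 0.224 × 1630 = 365.1 J, so Q_C = Q_H − W = 1265 J.
Entropy balance on the reservoirs: −Q_H/T_H = -2.604 J/K, +Q_C/T_C = 4.080 J/K.
ΔS_univ = −Q_H/T_H + Q_C/T_C = 1.48 J/K (> 0, since η = 0.224 < η_Carnot = 0.505).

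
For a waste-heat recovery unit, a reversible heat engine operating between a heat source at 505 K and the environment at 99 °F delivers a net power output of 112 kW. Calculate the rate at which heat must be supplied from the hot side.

Q̇_H ≈ 291 kW

T_C = 99 °F → (99 − 32) × 5/9 = 37.22 °C = 310.37 K.
The Carnot efficiency is η = 1 − T_C/T_H = 1 − 310.37/505.00 = 0.3854.
Q_H = W/η = 112/0.3854 = 291 kW.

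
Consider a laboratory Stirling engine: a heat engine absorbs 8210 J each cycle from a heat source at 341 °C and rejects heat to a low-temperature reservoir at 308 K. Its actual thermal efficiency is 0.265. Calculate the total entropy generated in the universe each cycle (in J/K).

T_H = 341 °C → 341 + 273.15 = 614.15 K.
W = η·Q_H = 0.265 × 8210 = 2176 J, so Q_C = Q_H − W = 6034 J.
Entropy balance on the reservoirs: −Q_H/T_H = -13.37 J/K, +Q_C/T_C = 19.59 J/K.
ΔS_univ = −Q_H/T_H + Q_C/T_C = 6.22 J/K (> 0, since η = 0.265 < η_Carnot = 0.498).

ΔS_univ ≈ 6.22 J/K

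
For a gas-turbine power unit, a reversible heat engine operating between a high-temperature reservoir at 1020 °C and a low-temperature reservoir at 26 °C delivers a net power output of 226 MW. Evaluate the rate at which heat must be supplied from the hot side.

Q̇_H ≈ 294 MW

T_H = 1020 °C → 1020 + 273.15 = 1293.15 K.
T_C = 26 °C → 26 + 273.15 = 299.15 K.
Since the cycle is reversible, η = 1 − T_C/T_H = 1 − 299.15/1293.15 = 0.7687.
Q_H = W/η = 226/0.7687 = 294 MW.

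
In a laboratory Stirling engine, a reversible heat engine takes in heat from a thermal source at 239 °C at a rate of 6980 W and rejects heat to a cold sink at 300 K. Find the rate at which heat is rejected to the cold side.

Q̇_C ≈ 4090 W

T_H = 239 °C → 239 + 273.15 = 512.15 K.
The Carnot efficiency is η = 1 − T_C/T_H = 1 − 300.00/512.15 = 0.4142.
For a reversible cycle Q_C/Q_H = T_C/T_H, so Q_C = 6980 × 300.00/512.15 = 4090 W.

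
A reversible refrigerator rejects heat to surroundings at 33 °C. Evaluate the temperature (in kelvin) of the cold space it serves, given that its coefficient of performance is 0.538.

T_H = 33 °C → 33 + 273.15 = 306.15 K.
COP_R = T_C/(T_H − T_C) ⇒ T_C = T_H·COP_R/(1 + COP_R) = 306.15 × 0.538/(1 + 0.538) = 107 K.

T_C ≈ 107 K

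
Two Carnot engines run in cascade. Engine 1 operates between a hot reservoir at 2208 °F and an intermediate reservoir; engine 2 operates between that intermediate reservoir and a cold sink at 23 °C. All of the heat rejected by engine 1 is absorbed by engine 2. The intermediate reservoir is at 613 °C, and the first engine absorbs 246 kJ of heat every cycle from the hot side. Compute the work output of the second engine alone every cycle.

T_H = 2208 °F → (2208 − 32) × 5/9 = 1208.89 °C = 1482.04 K.
T_C = 23 °C → 23 + 273.15 = 296.15 K.
T_m = 613 °C → 613 + 273.15 = 886.15 K.
Heat entering the second stage: Q_m = Q_H·(T_m/T_H) = 246 × 886.15/1482.04 = 147 kJ.
Second-stage efficiency η₂ = 1 − T_C/T_m = 1 − 296.15/886.15 = 0.6658, so W₂ = η₂·Q_m = 97.9 kJ.

W₂ ≈ 97.9 kJ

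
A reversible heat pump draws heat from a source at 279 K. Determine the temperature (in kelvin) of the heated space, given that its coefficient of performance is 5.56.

T_H ≈ 340.2 K

COP_HP = T_H/(T_H − T_C) ⇒ T_H = T_C·COP_HP/(COP_HP − 1) = 279.00 × 5.56/(5.56 − 1) = 340.2 K.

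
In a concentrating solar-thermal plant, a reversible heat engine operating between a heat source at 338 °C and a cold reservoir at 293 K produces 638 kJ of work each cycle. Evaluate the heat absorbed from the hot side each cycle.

Q_H ≈ 1230 kJ

T_H = 338 °C → 338 + 273.15 = 611.15 K.
Carnot efficiency: η = 1 − T_C/T_H = 1 − 293.00/611.15 = 0.5206.
Q_H = W/η = 638/0.5206 = 1230 kJ.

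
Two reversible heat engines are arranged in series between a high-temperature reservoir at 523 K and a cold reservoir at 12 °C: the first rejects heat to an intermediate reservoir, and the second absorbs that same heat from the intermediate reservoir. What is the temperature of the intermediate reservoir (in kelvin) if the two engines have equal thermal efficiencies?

T_C = 12 °C → 12 + 273.15 = 285.15 K.
Equal efficiencies require 1 − T_m/T_H = 1 − T_C/T_m, i.e. T_m/T_H = T_C/T_m, so T_m = √(T_H·T_C) = √(523.00 × 285.15) = 386 K.

T_m ≈ 386 K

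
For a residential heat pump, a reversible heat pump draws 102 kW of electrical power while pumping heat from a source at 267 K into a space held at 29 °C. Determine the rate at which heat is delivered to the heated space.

T_H = 29 °C → 29 + 273.15 = 302.15 K.
For a reversible heat pump, COP_HP = T_H/(T_H − T_C) = 302.15/35.15 = 8.5960.
Q_H = COP_HP · W = 8.5960 × 102 = 876.8 kW.

Q̇_H ≈ 876.8 kW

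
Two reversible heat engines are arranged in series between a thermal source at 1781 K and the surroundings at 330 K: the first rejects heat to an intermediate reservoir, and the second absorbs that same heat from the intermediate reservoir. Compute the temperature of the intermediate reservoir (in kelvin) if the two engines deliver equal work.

T_m ≈ 1060 K

For reversible stages Q_m = Q_H·(T_m/T_H). Setting W₁ = Q_H(1 − T_m/T_H) equal to W₂ = Q_m(1 − T_C/T_m) = Q_H·(T_m − T_C)/T_H gives T_H − T_m = T_m − T_C, so T_m = (T_H + T_C)/2 = (1781.00 + 330.00)/2 = 1060 K.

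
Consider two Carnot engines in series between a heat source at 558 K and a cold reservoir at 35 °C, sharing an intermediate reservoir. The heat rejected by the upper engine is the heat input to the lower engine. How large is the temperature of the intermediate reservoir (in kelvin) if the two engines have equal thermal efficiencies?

T_C = 35 °C → 35 + 273.15 = 308.15 K.
Equal efficiencies require 1 − T_m/T_H = 1 − T_C/T_m, i.e. T_m/T_H = T_C/T_m, so T_m = √(T_H·T_C) = √(558.00 × 308.15) = 415 K.

T_m ≈ 415 K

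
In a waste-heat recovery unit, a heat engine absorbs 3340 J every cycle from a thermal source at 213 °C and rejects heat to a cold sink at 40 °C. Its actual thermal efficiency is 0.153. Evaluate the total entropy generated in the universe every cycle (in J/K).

T_H = 213 °C → 213 + 273.15 = 486.15 K.
T_C = 40 °C → 40 + 273.15 = 313.15 K.
W = η·Q_H = 0.153 × 3340 = 511.0 J, so Q_C = Q_H − W = 2829 J.
The hot reservoir loses entropy Q_H/T_H = 3340/486.15 = 6.870 J/K; the cold reservoir gains Q_C/T_C = 2829/313.15 = 9.034 J/K.
ΔS_univ = −Q_H/T_H + Q_C/T_C = 2.16 J/K (> 0, since η = 0.153 < η_Carnot = 0.356).

ΔS_univ ≈ 2.16 J/K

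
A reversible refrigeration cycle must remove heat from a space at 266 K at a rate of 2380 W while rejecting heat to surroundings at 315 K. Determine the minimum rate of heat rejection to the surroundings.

Q̇_H ≈ 2818 W

For a reversible cycle Q_H/Q_C = T_H/T_C, so Q_H = Q_C·T_H/T_C = 2380 × 315.00/266.00 = 2818 W.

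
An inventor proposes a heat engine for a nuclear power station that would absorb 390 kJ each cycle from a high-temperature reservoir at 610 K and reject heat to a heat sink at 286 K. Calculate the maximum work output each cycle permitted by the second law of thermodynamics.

W_max ≈ 207 kJ

By the Carnot theorem, η_max = 1 − T_C/T_H = 1 − 286.00/610.00 = 0.5311.
W_max = η_max · Q_H = 0.5311 × 390 = 207 kJ.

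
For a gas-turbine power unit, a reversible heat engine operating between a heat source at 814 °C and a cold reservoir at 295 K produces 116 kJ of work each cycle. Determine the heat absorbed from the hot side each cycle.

T_H = 814 °C → 814 + 273.15 = 1087.15 K.
η_rev = 1 − T_C/T_H = 1 − 295.00/1087.15 = 0.7286.
Q_H = W/η = 116/0.7286 = 159 kJ.

Q_H ≈ 159 kJ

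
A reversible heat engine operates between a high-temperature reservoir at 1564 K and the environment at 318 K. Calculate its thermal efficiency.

η ≈ 0.7967

For a reversible engine, η = 1 − T_C/T_H = 1 − 318.00/1564.00 = 0.7967.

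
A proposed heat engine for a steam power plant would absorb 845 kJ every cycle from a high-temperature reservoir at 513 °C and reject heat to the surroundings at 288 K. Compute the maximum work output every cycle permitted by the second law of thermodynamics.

W_max ≈ 535 kJ

T_H = 513 °C → 513 + 273.15 = 786.15 K.
No engine can exceed the Carnot limit: η_max = 1 − T_C/T_H = 1 − 288.00/786.15 = 0.6337.
W_max = η_max · Q_H = 0.6337 × 845 = 535 kJ.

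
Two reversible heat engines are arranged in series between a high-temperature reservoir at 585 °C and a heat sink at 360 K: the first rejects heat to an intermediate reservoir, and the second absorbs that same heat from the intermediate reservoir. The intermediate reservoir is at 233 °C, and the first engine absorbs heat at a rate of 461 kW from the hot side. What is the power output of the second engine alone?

T_H = 585 °C → 585 + 273.15 = 858.15 K.
T_m = 233 °C → 233 + 273.15 = 506.15 K.
Heat entering the second stage: Q_m = Q_H·(T_m/T_H) = 461 × 506.15/858.15 = 271.9 kW.
Second-stage efficiency η₂ = 1 − T_C/T_m = 1 − 360.00/506.15 = 0.2887, so W₂ = η₂·Q_m = 78.51 kW.

Ẇ₂ ≈ 78.51 kW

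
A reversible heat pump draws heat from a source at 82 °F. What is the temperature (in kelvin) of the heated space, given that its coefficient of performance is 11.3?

T_H ≈ 330.1 K

T_C = 82 °F → (82 − 32) × 5/9 = 27.78 °C = 300.93 K.
COP_HP = T_H/(T_H − T_C) ⇒ T_H = T_C·COP_HP/(COP_HP − 1) = 300.93 × 11.3/(11.3 − 1) = 330.1 K.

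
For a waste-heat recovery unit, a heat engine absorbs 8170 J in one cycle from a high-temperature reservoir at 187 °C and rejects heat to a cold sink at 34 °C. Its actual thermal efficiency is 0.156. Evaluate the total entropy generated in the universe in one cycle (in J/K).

ΔS_univ ≈ 4.69 J/K

T_H = 187 °C → 187 + 273.15 = 460.15 K.
T_C = 34 °C → 34 + 273.15 = 307.15 K.
W = η·Q_H = 0.156 × 8170 = 1275 J, so Q_C = Q_H − W = 6895 J.
Entropy balance on the reservoirs: −Q_H/T_H = -17.76 J/K, +Q_C/T_C = 22.45 J/K.
ΔS_univ = −Q_H/T_H + Q_C/T_C = 4.69 J/K (> 0, since η = 0.156 < η_Carnot = 0.333).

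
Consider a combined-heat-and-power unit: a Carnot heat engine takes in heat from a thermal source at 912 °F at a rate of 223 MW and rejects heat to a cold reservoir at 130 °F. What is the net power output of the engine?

Ẇ ≈ 127.1 MW

T_H = 912 °F → (912 − 32) × 5/9 = 488.89 °C = 762.04 K.
T_C = 130 °F → (130 − 32) × 5/9 = 54.44 °C = 327.59 K.
Carnot efficiency: η = 1 − T_C/T_H = 1 − 327.59/762.04 = 0.5701.
W = η·Q_H = 0.5701 × 223 = 127.1 MW.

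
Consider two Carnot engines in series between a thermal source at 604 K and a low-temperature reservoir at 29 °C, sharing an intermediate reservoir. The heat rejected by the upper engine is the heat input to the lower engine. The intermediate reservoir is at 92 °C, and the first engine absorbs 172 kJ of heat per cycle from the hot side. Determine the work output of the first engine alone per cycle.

W₁ ≈ 68.0 kJ

T_C = 29 °C → 29 + 273.15 = 302.15 K.
T_m = 92 °C → 92 + 273.15 = 365.15 K.
First-stage efficiency η₁ = 1 − T_m/T_H = 1 − 365.15/604.00 = 0.3954.
W₁ = η₁·Q_H = 0.3954 × 172 = 68.0 kJ.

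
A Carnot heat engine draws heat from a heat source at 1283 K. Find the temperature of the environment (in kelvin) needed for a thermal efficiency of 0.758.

From η = 1 − T_C/T_H, T_C = T_H·(1 − η) = 1283.00 × (1 − 0.758) = 310.5 K.

T_C ≈ 310.5 K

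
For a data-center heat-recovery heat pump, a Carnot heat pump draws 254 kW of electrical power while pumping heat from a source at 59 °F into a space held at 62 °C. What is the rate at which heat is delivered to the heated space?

T_H = 62 °C → 62 + 273.15 = 335.15 K.
T_C = 59 °F → (59 − 32) × 5/9 = 15.00 °C = 288.15 K.
The Carnot heat-pump COP is COP_HP = T_H/(T_H − T_C) = 335.15/47.00 = 7.1309.
Q_H = COP_HP · W = 7.1309 × 254 = 1810 kW.

Q̇_H ≈ 1810 kW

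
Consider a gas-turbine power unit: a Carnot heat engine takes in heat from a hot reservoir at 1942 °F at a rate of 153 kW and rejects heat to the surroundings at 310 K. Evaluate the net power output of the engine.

Ẇ ≈ 117 kW

T_H = 1942 °F → (1942 − 32) × 5/9 = 1061.11 °C = 1334.26 K.
For a reversible engine, η = 1 − T_C/T_H = 1 − 310.00/1334.26 = 0.7677.
W = η·Q_H = 0.7677 × 153 = 117 kW.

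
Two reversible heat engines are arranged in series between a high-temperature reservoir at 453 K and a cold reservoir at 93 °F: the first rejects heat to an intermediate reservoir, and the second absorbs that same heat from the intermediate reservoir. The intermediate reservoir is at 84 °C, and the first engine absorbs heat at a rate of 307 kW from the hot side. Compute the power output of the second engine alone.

T_C = 93 °F → (93 − 32) × 5/9 = 33.89 °C = 307.04 K.
T_m = 84 °C → 84 + 273.15 = 357.15 K.
Heat entering the second stage: Q_m = Q_H·(T_m/T_H) = 307 × 357.15/453.00 = 242 kW.
Second-stage efficiency η₂ = 1 − T_C/T_m = 1 − 307.04/357.15 = 0.1403, so W₂ = η₂·Q_m = 34.0 kW.

Ẇ₂ ≈ 34.0 kW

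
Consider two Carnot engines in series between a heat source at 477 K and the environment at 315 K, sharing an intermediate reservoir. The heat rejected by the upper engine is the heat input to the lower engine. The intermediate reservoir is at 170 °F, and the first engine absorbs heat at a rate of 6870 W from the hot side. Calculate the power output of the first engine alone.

Ẇ₁ ≈ 1830 W

T_m = 170 °F → (170 − 32) × 5/9 = 76.67 °C = 349.82 K.
First-stage efficiency η₁ = 1 − T_m/T_H = 1 − 349.82/477.00 = 0.2666.
W₁ = η₁·Q_H = 0.2666 × 6870 = 1830 W.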